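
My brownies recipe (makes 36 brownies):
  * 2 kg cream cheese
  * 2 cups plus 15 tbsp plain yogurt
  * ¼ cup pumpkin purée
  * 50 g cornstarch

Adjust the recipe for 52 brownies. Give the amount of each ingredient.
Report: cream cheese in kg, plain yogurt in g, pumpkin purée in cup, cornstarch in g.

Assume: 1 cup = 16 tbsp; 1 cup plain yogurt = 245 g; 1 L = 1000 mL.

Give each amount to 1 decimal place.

cream cheese: 2.9 kg; plain yogurt: 1039.5 g; pumpkin purée: 0.4 cup; cornstarch: 72.2 g

Scaling factor: 52/36 = 13/9.
cream cheese: 2 kg × 13/9 ≈ 2.9 kg
plain yogurt: (2 cup + 15 tbsp = 2.9375 cup) × 13/9 × 245 g/cup ≈ 1039.5 g
pumpkin purée: 0.25 cup × 13/9 ≈ 0.4 cup
cornstarch: 50 g × 13/9 ≈ 72.2 g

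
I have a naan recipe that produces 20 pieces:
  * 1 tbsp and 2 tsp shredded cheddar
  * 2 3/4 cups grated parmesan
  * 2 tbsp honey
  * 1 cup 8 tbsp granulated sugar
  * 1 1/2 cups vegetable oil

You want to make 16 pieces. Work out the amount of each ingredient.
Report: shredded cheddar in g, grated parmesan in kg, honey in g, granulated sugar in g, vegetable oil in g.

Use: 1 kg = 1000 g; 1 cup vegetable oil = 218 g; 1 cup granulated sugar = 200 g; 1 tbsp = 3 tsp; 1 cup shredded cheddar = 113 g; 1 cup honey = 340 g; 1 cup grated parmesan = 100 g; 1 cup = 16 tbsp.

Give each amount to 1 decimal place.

shredded cheddar: 9.4 g; grated parmesan: 0.2 kg; honey: 34.0 g; granulated sugar: 240.0 g; vegetable oil: 261.6 g

Scaling factor: 16/20 = 4/5 = 0.8.
shredded cheddar: (1 tbsp + 2 tsp = 5/3 tbsp) × 4/5 ÷ 16 tbsp/cup × 113 g/cup ≈ 9.4 g
grated parmesan: 2.75 cup × 4/5 × 100 g/cup ÷ 1000 g/kg ≈ 0.2 kg
honey: 2 tbsp × 4/5 ÷ 16 tbsp/cup × 340 g/cup = 34.0 g
granulated sugar: (1 cup + 8 tbsp = 1.5 cup) × 4/5 × 200 g/cup = 240.0 g
vegetable oil: 1.5 cup × 4/5 × 218 g/cup = 261.6 g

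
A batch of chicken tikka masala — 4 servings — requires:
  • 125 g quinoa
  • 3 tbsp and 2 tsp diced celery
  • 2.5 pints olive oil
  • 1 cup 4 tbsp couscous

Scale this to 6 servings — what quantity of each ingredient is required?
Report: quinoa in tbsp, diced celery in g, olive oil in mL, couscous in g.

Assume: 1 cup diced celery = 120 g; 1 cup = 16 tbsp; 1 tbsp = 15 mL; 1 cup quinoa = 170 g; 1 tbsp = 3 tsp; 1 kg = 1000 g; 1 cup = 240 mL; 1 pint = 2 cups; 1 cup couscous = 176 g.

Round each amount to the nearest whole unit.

Scaling factor: 6/4 = 3/2 = 1.5.
quinoa: 125 g × 3/2 ÷ 170 g/cup × 16 tbsp/cup ≈ 18 tbsp
diced celery: (3 tbsp + 2 tsp = 11/3 tbsp) × 3/2 ÷ 16 tbsp/cup × 120 g/cup ≈ 41 g
olive oil: 2.5 pint × 3/2 × 2 cup/pint × 240 mL/cup = 1800 mL
couscous: (1 cup + 4 tbsp = 1.25 cup) × 3/2 × 176 g/cup = 330 g

quinoa: 18 tbsp; diced celery: 41 g; olive oil: 1800 mL; couscous: 330 g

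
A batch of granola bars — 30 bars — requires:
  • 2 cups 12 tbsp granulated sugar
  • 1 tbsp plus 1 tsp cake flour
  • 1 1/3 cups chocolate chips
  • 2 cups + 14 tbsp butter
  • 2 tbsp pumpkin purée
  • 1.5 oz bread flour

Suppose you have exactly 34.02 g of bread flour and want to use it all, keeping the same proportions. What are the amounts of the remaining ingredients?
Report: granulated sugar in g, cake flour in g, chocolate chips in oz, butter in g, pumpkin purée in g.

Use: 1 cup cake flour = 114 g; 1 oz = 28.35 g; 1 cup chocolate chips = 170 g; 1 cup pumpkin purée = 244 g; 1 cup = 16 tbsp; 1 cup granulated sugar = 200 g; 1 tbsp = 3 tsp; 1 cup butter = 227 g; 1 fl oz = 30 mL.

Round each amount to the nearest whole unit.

granulated sugar: 440 g; cake flour: 8 g; chocolate chips: 6 oz; butter: 522 g; pumpkin purée: 24 g

The original recipe has 42.525 g of bread flour, so the scaling factor is 34.02 ÷ 42.525 = 4/5 = 0.8.
granulated sugar: (2 cup + 12 tbsp = 2.75 cup) × 4/5 × 200 g/cup = 440 g
cake flour: (1 tbsp + 1 tsp = 4/3 tbsp) × 4/5 ÷ 16 tbsp/cup × 114 g/cup ≈ 8 g
chocolate chips: 4/3 cup × 4/5 × 170 g/cup ÷ 28.35 g/oz ≈ 6 oz
butter: (2 cup + 14 tbsp = 2.875 cup) × 4/5 × 227 g/cup ≈ 522 g
pumpkin purée: 2 tbsp × 4/5 ÷ 16 tbsp/cup × 244 g/cup ≈ 24 g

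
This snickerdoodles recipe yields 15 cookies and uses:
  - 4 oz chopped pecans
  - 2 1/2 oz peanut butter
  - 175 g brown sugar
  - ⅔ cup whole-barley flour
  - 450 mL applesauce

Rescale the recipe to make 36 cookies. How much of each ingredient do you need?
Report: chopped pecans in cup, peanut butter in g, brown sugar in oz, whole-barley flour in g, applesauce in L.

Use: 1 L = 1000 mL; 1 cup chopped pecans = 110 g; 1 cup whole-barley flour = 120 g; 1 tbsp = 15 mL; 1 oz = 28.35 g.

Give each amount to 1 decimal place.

chopped pecans: 2.5 cup; peanut butter: 170.1 g; brown sugar: 14.8 oz; whole-barley flour: 192.0 g; applesauce: 1.1 L

Scaling factor: 36/15 = 12/5 = 2.4.
chopped pecans: 4 oz × 12/5 × 28.35 g/oz ÷ 110 g/cup ≈ 2.5 cup
peanut butter: 2.5 oz × 12/5 × 28.35 g/oz = 170.1 g
brown sugar: 175 g × 12/5 ÷ 28.35 g/oz ≈ 14.8 oz
whole-barley flour: 2/3 cup × 12/5 × 120 g/cup = 192.0 g
applesauce: 450 mL × 12/5 ÷ 1000 mL/L ≈ 1.1 L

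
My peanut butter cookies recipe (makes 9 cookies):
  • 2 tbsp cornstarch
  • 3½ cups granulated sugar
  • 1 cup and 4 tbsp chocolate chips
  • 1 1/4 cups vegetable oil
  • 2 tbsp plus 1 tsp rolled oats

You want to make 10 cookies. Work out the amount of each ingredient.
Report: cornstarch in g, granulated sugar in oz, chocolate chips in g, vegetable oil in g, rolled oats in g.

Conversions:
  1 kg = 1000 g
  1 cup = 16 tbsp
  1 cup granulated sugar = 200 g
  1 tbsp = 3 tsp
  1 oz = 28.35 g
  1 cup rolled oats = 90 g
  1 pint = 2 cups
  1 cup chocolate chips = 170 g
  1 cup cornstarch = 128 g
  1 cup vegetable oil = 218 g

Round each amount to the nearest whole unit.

cornstarch: 18 g; granulated sugar: 27 oz; chocolate chips: 236 g; vegetable oil: 303 g; rolled oats: 15 g

Scaling factor: 10/9.
cornstarch: 2 tbsp × 10/9 ÷ 16 tbsp/cup × 128 g/cup ≈ 18 g
granulated sugar: 3.5 cup × 10/9 × 200 g/cup ÷ 28.35 g/oz ≈ 27 oz
chocolate chips: (1 cup + 4 tbsp = 1.25 cup) × 10/9 × 170 g/cup ≈ 236 g
vegetable oil: 1.25 cup × 10/9 × 218 g/cup ≈ 303 g
rolled oats: (2 tbsp + 1 tsp = 7/3 tbsp) × 10/9 ÷ 16 tbsp/cup × 90 g/cup ≈ 15 g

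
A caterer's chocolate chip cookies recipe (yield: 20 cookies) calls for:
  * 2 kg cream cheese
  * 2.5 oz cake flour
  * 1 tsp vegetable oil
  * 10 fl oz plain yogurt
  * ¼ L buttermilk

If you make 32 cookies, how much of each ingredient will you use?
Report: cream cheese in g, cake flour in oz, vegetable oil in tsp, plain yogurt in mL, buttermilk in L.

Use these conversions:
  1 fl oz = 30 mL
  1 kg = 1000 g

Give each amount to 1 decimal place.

Scaling factor: 32/20 = 8/5 = 1.6.
cream cheese: 2 kg × 8/5 × 1000 g/kg = 3200.0 g
cake flour: 2.5 oz × 8/5 = 4.0 oz
vegetable oil: 1 tsp × 8/5 = 1.6 tsp
plain yogurt: 10 fl oz × 8/5 × 30 mL/fl oz = 480.0 mL
buttermilk: 0.25 L × 8/5 = 0.4 L

cream cheese: 3200.0 g; cake flour: 4.0 oz; vegetable oil: 1.6 tsp; plain yogurt: 480.0 mL; buttermilk: 0.4 L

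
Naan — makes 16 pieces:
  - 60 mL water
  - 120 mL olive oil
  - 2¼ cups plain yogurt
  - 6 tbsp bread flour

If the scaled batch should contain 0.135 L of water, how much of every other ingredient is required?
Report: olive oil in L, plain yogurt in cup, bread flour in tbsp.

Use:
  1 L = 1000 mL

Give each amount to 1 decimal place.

The original recipe has 0.06 L of water, so the scaling factor is 0.135 ÷ 0.06 = 9/4 = 2.25.
olive oil: 120 mL × 9/4 ÷ 1000 mL/L ≈ 0.3 L
plain yogurt: 2.25 cup × 9/4 ≈ 5.1 cup
bread flour: 6 tbsp × 9/4 = 13.5 tbsp

olive oil: 0.3 L; plain yogurt: 5.1 cup; bread flour: 13.5 tbsp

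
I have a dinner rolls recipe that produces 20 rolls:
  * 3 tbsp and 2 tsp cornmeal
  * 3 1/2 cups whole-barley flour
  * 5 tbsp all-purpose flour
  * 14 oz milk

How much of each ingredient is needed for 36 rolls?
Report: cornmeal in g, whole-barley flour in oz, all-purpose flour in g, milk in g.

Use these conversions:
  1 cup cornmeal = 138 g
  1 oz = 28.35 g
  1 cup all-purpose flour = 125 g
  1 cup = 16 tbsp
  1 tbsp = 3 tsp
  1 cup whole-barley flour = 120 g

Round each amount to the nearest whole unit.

Scaling factor: 36/20 = 9/5 = 1.8.
cornmeal: (3 tbsp + 2 tsp = 11/3 tbsp) × 9/5 ÷ 16 tbsp/cup × 138 g/cup ≈ 57 g
whole-barley flour: 3.5 cup × 9/5 × 120 g/cup ÷ 28.35 g/oz ≈ 27 oz
all-purpose flour: 5 tbsp × 9/5 ÷ 16 tbsp/cup × 125 g/cup ≈ 70 g
milk: 14 oz × 9/5 × 28.35 g/oz ≈ 714 g

cornmeal: 57 g; whole-barley flour: 27 oz; all-purpose flour: 70 g; milk: 714 g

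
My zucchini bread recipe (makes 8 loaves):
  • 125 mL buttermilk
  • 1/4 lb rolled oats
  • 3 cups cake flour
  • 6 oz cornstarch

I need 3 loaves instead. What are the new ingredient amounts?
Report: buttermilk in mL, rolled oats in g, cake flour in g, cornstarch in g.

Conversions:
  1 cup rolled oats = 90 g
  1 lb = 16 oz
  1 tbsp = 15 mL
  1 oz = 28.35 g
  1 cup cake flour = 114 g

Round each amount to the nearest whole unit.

Scaling factor: 3/8 = 0.375.
buttermilk: 125 mL × 3/8 ≈ 47 mL
rolled oats: 0.25 lb × 3/8 × 16 oz/lb × 28.35 g/oz ≈ 43 g
cake flour: 3 cup × 3/8 × 114 g/cup ≈ 128 g
cornstarch: 6 oz × 3/8 × 28.35 g/oz ≈ 64 g

buttermilk: 47 mL; rolled oats: 43 g; cake flour: 128 g; cornstarch: 64 g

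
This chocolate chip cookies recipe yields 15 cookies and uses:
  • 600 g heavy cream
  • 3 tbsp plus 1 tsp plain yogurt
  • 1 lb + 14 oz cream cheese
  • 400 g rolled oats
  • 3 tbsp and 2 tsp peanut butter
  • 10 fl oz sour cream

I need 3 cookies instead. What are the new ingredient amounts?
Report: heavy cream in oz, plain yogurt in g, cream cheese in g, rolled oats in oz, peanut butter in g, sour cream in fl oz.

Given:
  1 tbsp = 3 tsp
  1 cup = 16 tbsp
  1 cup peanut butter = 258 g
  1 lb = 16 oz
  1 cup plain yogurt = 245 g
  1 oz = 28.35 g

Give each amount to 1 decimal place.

Scaling factor: 3/15 = 1/5 = 0.2.
heavy cream: 600 g × 1/5 ÷ 28.35 g/oz ≈ 4.2 oz
plain yogurt: (3 tbsp + 1 tsp = 10/3 tbsp) × 1/5 ÷ 16 tbsp/cup × 245 g/cup ≈ 10.2 g
cream cheese: (1 lb + 14 oz = 1.875 lb) × 1/5 × 16 oz/lb × 28.35 g/oz = 170.1 g
rolled oats: 400 g × 1/5 ÷ 28.35 g/oz ≈ 2.8 oz
peanut butter: (3 tbsp + 2 tsp = 11/3 tbsp) × 1/5 ÷ 16 tbsp/cup × 258 g/cup ≈ 11.8 g
sour cream: 10 fl oz × 1/5 = 2.0 fl oz

heavy cream: 4.2 oz; plain yogurt: 10.2 g; cream cheese: 170.1 g; rolled oats: 2.8 oz; peanut butter: 11.8 g; sour cream: 2.0 fl oz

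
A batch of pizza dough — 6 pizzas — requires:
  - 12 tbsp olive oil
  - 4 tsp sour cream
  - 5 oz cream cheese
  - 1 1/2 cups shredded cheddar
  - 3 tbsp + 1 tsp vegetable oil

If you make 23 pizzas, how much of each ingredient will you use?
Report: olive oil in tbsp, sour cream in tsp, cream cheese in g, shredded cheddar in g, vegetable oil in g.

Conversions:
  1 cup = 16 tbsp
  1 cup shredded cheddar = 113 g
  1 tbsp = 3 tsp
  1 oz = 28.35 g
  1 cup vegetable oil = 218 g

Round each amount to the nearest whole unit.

olive oil: 46 tbsp; sour cream: 15 tsp; cream cheese: 543 g; shredded cheddar: 650 g; vegetable oil: 174 g

Scaling factor: 23/6.
olive oil: 12 tbsp × 23/6 = 46 tbsp
sour cream: 4 tsp × 23/6 ≈ 15 tsp
cream cheese: 5 oz × 23/6 × 28.35 g/oz ≈ 543 g
shredded cheddar: 1.5 cup × 23/6 × 113 g/cup ≈ 650 g
vegetable oil: (3 tbsp + 1 tsp = 10/3 tbsp) × 23/6 ÷ 16 tbsp/cup × 218 g/cup ≈ 174 g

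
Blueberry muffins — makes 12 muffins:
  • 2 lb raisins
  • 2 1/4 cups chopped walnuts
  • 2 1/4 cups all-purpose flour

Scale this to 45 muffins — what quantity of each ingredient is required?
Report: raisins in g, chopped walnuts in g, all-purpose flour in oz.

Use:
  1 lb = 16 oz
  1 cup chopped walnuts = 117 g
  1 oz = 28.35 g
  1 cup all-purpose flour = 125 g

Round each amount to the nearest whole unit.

raisins: 3402 g; chopped walnuts: 987 g; all-purpose flour: 37 oz

Scaling factor: 45/12 = 15/4 = 3.75.
raisins: 2 lb × 15/4 × 16 oz/lb × 28.35 g/oz = 3402 g
chopped walnuts: 2.25 cup × 15/4 × 117 g/cup ≈ 987 g
all-purpose flour: 2.25 cup × 15/4 × 125 g/cup ÷ 28.35 g/oz ≈ 37 oz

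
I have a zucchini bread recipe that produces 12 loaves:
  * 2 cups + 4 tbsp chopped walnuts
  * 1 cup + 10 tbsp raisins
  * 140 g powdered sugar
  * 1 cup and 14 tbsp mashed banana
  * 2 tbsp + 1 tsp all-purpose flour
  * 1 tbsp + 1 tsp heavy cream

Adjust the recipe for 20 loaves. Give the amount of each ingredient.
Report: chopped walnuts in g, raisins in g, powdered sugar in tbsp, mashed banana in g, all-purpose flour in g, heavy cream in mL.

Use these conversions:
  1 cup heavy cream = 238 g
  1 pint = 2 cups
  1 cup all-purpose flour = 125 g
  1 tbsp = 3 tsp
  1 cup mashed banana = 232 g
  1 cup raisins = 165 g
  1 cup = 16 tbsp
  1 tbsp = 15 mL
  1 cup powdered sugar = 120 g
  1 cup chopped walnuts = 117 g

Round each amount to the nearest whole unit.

Scaling factor: 20/12 = 5/3.
chopped walnuts: (2 cup + 4 tbsp = 2.25 cup) × 5/3 × 117 g/cup ≈ 439 g
raisins: (1 cup + 10 tbsp = 1.625 cup) × 5/3 × 165 g/cup ≈ 447 g
powdered sugar: 140 g × 5/3 ÷ 120 g/cup × 16 tbsp/cup ≈ 31 tbsp
mashed banana: (1 cup + 14 tbsp = 1.875 cup) × 5/3 × 232 g/cup = 725 g
all-purpose flour: (2 tbsp + 1 tsp = 7/3 tbsp) × 5/3 ÷ 16 tbsp/cup × 125 g/cup ≈ 30 g
heavy cream: (1 tbsp + 1 tsp = 4/3 tbsp) × 5/3 × 15 mL/tbsp ≈ 33 mL

chopped walnuts: 439 g; raisins: 447 g; powdered sugar: 31 tbsp; mashed banana: 725 g; all-purpose flour: 30 g; heavy cream: 33 mL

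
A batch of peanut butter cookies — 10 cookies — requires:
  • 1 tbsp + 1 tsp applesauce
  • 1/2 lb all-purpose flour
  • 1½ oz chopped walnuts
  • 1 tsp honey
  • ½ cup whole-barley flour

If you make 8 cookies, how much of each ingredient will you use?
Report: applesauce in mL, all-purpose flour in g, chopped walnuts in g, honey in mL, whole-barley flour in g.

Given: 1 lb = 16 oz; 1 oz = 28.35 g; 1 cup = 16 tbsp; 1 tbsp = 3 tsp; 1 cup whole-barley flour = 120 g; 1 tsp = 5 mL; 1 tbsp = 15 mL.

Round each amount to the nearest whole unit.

Scaling factor: 8/10 = 4/5 = 0.8.
applesauce: (1 tbsp + 1 tsp = 4/3 tbsp) × 4/5 × 15 mL/tbsp = 16 mL
all-purpose flour: 0.5 lb × 4/5 × 16 oz/lb × 28.35 g/oz ≈ 181 g
chopped walnuts: 1.5 oz × 4/5 × 28.35 g/oz ≈ 34 g
honey: 1 tsp × 4/5 × 5 mL/tsp = 4 mL
whole-barley flour: 0.5 cup × 4/5 × 120 g/cup = 48 g

applesauce: 16 mL; all-purpose flour: 181 g; chopped walnuts: 34 g; honey: 4 mL; whole-barley flour: 48 g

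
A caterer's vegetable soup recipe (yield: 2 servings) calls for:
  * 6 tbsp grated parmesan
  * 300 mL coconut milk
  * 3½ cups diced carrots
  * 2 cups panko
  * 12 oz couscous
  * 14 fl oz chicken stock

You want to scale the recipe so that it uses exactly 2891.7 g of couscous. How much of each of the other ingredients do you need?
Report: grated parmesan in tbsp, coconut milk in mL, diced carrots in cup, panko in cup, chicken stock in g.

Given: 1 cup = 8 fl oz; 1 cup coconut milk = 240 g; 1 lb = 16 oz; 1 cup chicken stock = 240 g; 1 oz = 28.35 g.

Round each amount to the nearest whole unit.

The original recipe has 340.2 g of couscous, so the scaling factor is 2891.7 ÷ 340.2 = 17/2 = 8.5.
grated parmesan: 6 tbsp × 17/2 = 51 tbsp
coconut milk: 300 mL × 17/2 = 2550 mL
diced carrots: 3.5 cup × 17/2 ≈ 30 cup
panko: 2 cup × 17/2 = 17 cup
chicken stock: 14 fl oz × 17/2 ÷ 8 fl oz/cup × 240 g/cup = 3570 g

grated parmesan: 51 tbsp; coconut milk: 2550 mL; diced carrots: 30 cup; panko: 17 cup; chicken stock: 3570 g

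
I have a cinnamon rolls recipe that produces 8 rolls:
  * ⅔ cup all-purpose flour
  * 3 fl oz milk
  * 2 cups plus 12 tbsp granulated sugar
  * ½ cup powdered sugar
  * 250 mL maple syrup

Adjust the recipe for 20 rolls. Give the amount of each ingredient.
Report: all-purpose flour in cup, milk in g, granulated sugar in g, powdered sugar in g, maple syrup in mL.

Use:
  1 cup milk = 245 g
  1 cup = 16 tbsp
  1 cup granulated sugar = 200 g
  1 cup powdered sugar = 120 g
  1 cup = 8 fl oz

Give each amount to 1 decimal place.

all-purpose flour: 1.7 cup; milk: 229.7 g; granulated sugar: 1375.0 g; powdered sugar: 150.0 g; maple syrup: 625.0 mL

Scaling factor: 20/8 = 5/2 = 2.5.
all-purpose flour: 2/3 cup × 5/2 ≈ 1.7 cup
milk: 3 fl oz × 5/2 ÷ 8 fl oz/cup × 245 g/cup ≈ 229.7 g
granulated sugar: (2 cup + 12 tbsp = 2.75 cup) × 5/2 × 200 g/cup = 1375.0 g
powdered sugar: 0.5 cup × 5/2 × 120 g/cup = 150.0 g
maple syrup: 250 mL × 5/2 = 625.0 mL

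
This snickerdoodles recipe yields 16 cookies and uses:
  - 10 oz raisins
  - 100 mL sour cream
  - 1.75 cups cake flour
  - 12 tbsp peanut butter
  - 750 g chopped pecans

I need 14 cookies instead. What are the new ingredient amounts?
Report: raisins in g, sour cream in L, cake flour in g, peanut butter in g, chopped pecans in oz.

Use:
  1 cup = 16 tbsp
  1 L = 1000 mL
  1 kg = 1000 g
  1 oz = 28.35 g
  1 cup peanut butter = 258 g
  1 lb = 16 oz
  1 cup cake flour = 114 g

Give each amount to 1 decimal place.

raisins: 248.1 g; sour cream: 0.1 L; cake flour: 174.6 g; peanut butter: 169.3 g; chopped pecans: 23.1 oz

Scaling factor: 14/16 = 7/8 = 0.875.
raisins: 10 oz × 7/8 × 28.35 g/oz ≈ 248.1 g
sour cream: 100 mL × 7/8 ÷ 1000 mL/L ≈ 0.1 L
cake flour: 1.75 cup × 7/8 × 114 g/cup ≈ 174.6 g
peanut butter: 12 tbsp × 7/8 ÷ 16 tbsp/cup × 258 g/cup ≈ 169.3 g
chopped pecans: 750 g × 7/8 ÷ 28.35 g/oz ≈ 23.1 oz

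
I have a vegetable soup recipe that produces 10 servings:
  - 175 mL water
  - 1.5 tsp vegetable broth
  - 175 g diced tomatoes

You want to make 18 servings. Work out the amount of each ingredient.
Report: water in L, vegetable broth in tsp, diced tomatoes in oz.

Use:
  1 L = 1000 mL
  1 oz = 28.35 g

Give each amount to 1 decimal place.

Scaling factor: 18/10 = 9/5 = 1.8.
water: 175 mL × 9/5 ÷ 1000 mL/L ≈ 0.3 L
vegetable broth: 1.5 tsp × 9/5 = 2.7 tsp
diced tomatoes: 175 g × 9/5 ÷ 28.35 g/oz ≈ 11.1 oz

water: 0.3 L; vegetable broth: 2.7 tsp; diced tomatoes: 11.1 oz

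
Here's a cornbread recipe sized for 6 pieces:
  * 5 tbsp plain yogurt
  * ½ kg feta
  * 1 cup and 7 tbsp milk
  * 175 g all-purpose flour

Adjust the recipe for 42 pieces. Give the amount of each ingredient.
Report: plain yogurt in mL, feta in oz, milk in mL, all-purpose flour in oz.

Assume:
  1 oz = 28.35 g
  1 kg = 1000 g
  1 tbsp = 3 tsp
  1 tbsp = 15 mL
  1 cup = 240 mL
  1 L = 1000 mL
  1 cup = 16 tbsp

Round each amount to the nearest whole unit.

Scaling factor: 42/6 = 7.
plain yogurt: 5 tbsp × 7 × 15 mL/tbsp = 525 mL
feta: 0.5 kg × 7 × 1000 g/kg ÷ 28.35 g/oz ≈ 123 oz
milk: (1 cup + 7 tbsp = 1.4375 cup) × 7 × 240 mL/cup = 2415 mL
all-purpose flour: 175 g × 7 ÷ 28.35 g/oz ≈ 43 oz

plain yogurt: 525 mL; feta: 123 oz; milk: 2415 mL; all-purpose flour: 43 oz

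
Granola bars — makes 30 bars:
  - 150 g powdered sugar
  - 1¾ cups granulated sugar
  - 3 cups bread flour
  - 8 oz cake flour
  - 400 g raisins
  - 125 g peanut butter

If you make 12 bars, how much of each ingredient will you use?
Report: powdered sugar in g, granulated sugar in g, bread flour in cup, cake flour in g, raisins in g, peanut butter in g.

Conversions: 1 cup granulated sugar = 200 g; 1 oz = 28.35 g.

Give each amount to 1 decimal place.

powdered sugar: 60.0 g; granulated sugar: 140.0 g; bread flour: 1.2 cup; cake flour: 90.7 g; raisins: 160.0 g; peanut butter: 50.0 g

Scaling factor: 12/30 = 2/5 = 0.4.
powdered sugar: 150 g × 2/5 = 60.0 g
granulated sugar: 1.75 cup × 2/5 × 200 g/cup = 140.0 g
bread flour: 3 cup × 2/5 = 1.2 cup
cake flour: 8 oz × 2/5 × 28.35 g/oz ≈ 90.7 g
raisins: 400 g × 2/5 = 160.0 g
peanut butter: 125 g × 2/5 = 50.0 g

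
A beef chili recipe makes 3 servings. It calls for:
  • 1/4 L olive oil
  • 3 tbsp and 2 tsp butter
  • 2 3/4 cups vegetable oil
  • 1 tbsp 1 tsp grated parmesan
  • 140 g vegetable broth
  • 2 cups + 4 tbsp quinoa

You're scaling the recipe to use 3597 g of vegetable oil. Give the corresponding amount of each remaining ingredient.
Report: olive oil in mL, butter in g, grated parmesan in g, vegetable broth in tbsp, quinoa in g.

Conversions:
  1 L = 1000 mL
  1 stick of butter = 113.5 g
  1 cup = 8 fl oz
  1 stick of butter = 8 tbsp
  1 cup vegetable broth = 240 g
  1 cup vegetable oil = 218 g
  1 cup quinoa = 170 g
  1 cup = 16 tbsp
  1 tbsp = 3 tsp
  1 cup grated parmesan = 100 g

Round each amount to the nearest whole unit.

olive oil: 1500 mL; butter: 312 g; grated parmesan: 50 g; vegetable broth: 56 tbsp; quinoa: 2295 g

The original recipe has 599.5 g of vegetable oil, so the scaling factor is 3597 ÷ 599.5 = 6.
olive oil: 0.25 L × 6 × 1000 mL/L = 1500 mL
butter: (3 tbsp + 2 tsp = 11/3 tbsp) × 6 ÷ 8 tbsp/stick × 113.5 g/stick ≈ 312 g
grated parmesan: (1 tbsp + 1 tsp = 4/3 tbsp) × 6 ÷ 16 tbsp/cup × 100 g/cup = 50 g
vegetable broth: 140 g × 6 ÷ 240 g/cup × 16 tbsp/cup = 56 tbsp
quinoa: (2 cup + 4 tbsp = 2.25 cup) × 6 × 170 g/cup = 2295 g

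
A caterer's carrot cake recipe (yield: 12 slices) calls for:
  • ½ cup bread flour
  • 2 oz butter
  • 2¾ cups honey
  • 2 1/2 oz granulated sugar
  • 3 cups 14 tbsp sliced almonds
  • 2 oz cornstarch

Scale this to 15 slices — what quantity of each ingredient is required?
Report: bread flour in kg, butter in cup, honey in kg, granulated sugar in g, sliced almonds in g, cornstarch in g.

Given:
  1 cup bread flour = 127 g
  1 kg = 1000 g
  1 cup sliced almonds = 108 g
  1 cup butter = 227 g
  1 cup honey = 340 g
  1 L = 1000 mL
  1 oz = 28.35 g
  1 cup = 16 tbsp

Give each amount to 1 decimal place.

Scaling factor: 15/12 = 5/4 = 1.25.
bread flour: 0.5 cup × 5/4 × 127 g/cup ÷ 1000 g/kg ≈ 0.1 kg
butter: 2 oz × 5/4 × 28.35 g/oz ÷ 227 g/cup ≈ 0.3 cup
honey: 2.75 cup × 5/4 × 340 g/cup ÷ 1000 g/kg ≈ 1.2 kg
granulated sugar: 2.5 oz × 5/4 × 28.35 g/oz ≈ 88.6 g
sliced almonds: (3 cup + 14 tbsp = 3.875 cup) × 5/4 × 108 g/cup ≈ 523.1 g
cornstarch: 2 oz × 5/4 × 28.35 g/oz ≈ 70.9 g

bread flour: 0.1 kg; butter: 0.3 cup; honey: 1.2 kg; granulated sugar: 88.6 g; sliced almonds: 523.1 g; cornstarch: 70.9 g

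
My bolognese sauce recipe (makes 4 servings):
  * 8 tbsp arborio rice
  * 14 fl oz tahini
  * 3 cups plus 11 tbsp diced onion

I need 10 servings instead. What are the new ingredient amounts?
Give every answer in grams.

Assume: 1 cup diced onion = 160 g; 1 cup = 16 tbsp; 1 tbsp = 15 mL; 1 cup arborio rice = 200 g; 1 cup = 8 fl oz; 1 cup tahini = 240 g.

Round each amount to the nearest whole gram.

arborio rice: 250 g; tahini: 1050 g; diced onion: 1475 g

Scaling factor: 10/4 = 5/2 = 2.5.
arborio rice: 8 tbsp × 5/2 ÷ 16 tbsp/cup × 200 g/cup = 250 g
tahini: 14 fl oz × 5/2 ÷ 8 fl oz/cup × 240 g/cup = 1050 g
diced onion: (3 cup + 11 tbsp = 3.6875 cup) × 5/2 × 160 g/cup = 1475 g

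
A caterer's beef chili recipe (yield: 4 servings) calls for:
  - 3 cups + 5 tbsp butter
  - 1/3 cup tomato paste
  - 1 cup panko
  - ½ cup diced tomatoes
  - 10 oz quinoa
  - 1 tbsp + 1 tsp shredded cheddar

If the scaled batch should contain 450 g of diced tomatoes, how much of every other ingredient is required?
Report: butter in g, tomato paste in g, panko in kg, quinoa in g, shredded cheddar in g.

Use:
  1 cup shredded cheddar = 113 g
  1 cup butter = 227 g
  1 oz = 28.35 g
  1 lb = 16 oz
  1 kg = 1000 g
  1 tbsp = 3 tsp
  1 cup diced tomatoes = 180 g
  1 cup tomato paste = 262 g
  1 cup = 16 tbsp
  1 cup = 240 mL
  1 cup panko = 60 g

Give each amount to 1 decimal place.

butter: 3759.7 g; tomato paste: 436.7 g; panko: 0.3 kg; quinoa: 1417.5 g; shredded cheddar: 47.1 g

The original recipe has 90 g of diced tomatoes, so the scaling factor is 450 ÷ 90 = 5.
butter: (3 cup + 5 tbsp = 3.3125 cup) × 5 × 227 g/cup ≈ 3759.7 g
tomato paste: 1/3 cup × 5 × 262 g/cup ≈ 436.7 g
panko: 1 cup × 5 × 60 g/cup ÷ 1000 g/kg = 0.3 kg
quinoa: 10 oz × 5 × 28.35 g/oz = 1417.5 g
shredded cheddar: (1 tbsp + 1 tsp = 4/3 tbsp) × 5 ÷ 16 tbsp/cup × 113 g/cup ≈ 47.1 g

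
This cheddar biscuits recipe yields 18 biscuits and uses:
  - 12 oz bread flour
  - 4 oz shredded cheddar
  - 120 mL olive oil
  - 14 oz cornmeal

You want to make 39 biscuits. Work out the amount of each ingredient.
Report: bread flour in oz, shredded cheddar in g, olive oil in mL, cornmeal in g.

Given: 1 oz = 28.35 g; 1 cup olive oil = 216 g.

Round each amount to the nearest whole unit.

bread flour: 26 oz; shredded cheddar: 246 g; olive oil: 260 mL; cornmeal: 860 g

Scaling factor: 39/18 = 13/6.
bread flour: 12 oz × 13/6 = 26 oz
shredded cheddar: 4 oz × 13/6 × 28.35 g/oz ≈ 246 g
olive oil: 120 mL × 13/6 = 260 mL
cornmeal: 14 oz × 13/6 × 28.35 g/oz ≈ 860 g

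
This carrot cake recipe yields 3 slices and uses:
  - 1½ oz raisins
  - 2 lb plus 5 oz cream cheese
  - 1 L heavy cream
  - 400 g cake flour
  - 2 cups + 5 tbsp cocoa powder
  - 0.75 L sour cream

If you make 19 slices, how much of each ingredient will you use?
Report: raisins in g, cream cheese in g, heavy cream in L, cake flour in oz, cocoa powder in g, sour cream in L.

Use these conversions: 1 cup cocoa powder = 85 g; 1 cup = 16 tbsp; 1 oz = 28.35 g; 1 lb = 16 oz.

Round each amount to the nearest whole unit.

Scaling factor: 19/3.
raisins: 1.5 oz × 19/3 × 28.35 g/oz ≈ 269 g
cream cheese: (2 lb + 5 oz = 2.3125 lb) × 19/3 × 16 oz/lb × 28.35 g/oz ≈ 6643 g
heavy cream: 1 L × 19/3 ≈ 6 L
cake flour: 400 g × 19/3 ÷ 28.35 g/oz ≈ 89 oz
cocoa powder: (2 cup + 5 tbsp = 2.3125 cup) × 19/3 × 85 g/cup ≈ 1245 g
sour cream: 0.75 L × 19/3 ≈ 5 L

raisins: 269 g; cream cheese: 6643 g; heavy cream: 6 L; cake flour: 89 oz; cocoa powder: 1245 g; sour cream: 5 L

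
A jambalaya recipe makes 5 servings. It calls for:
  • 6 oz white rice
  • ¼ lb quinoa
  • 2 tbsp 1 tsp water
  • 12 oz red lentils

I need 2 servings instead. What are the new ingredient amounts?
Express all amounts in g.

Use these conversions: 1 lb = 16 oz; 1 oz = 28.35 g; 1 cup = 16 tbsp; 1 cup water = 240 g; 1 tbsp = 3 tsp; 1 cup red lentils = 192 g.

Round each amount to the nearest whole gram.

Scaling factor: 2/5 = 0.4.
white rice: 6 oz × 2/5 × 28.35 g/oz ≈ 68 g
quinoa: 0.25 lb × 2/5 × 16 oz/lb × 28.35 g/oz ≈ 45 g
water: (2 tbsp + 1 tsp = 7/3 tbsp) × 2/5 ÷ 16 tbsp/cup × 240 g/cup = 14 g
red lentils: 12 oz × 2/5 × 28.35 g/oz ≈ 136 g

white rice: 68 g; quinoa: 45 g; water: 14 g; red lentils: 136 g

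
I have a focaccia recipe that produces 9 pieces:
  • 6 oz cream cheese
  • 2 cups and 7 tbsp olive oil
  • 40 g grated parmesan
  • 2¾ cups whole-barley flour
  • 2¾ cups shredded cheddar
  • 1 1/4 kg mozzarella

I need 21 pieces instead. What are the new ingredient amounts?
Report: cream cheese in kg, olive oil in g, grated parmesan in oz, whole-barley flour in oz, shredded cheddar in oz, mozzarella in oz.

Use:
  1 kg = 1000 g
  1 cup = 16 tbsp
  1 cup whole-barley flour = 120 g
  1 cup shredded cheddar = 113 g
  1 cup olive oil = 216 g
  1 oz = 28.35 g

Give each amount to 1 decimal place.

cream cheese: 0.4 kg; olive oil: 1228.5 g; grated parmesan: 3.3 oz; whole-barley flour: 27.2 oz; shredded cheddar: 25.6 oz; mozzarella: 102.9 oz

Scaling factor: 21/9 = 7/3.
cream cheese: 6 oz × 7/3 × 28.35 g/oz ÷ 1000 g/kg ≈ 0.4 kg
olive oil: (2 cup + 7 tbsp = 2.4375 cup) × 7/3 × 216 g/cup = 1228.5 g
grated parmesan: 40 g × 7/3 ÷ 28.35 g/oz ≈ 3.3 oz
whole-barley flour: 2.75 cup × 7/3 × 120 g/cup ÷ 28.35 g/oz ≈ 27.2 oz
shredded cheddar: 2.75 cup × 7/3 × 113 g/cup ÷ 28.35 g/oz ≈ 25.6 oz
mozzarella: 1.25 kg × 7/3 × 1000 g/kg ÷ 28.35 g/oz ≈ 102.9 oz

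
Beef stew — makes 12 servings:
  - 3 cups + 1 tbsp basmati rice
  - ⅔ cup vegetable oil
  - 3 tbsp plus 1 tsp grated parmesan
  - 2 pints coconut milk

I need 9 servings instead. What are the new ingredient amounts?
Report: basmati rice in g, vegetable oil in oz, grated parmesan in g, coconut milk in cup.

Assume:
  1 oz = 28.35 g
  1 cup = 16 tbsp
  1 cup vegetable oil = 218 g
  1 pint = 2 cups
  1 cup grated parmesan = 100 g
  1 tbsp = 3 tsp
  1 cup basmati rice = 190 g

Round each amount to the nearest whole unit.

basmati rice: 436 g; vegetable oil: 4 oz; grated parmesan: 16 g; coconut milk: 3 cup

Scaling factor: 9/12 = 3/4 = 0.75.
basmati rice: (3 cup + 1 tbsp = 3.0625 cup) × 3/4 × 190 g/cup ≈ 436 g
vegetable oil: 2/3 cup × 3/4 × 218 g/cup ÷ 28.35 g/oz ≈ 4 oz
grated parmesan: (3 tbsp + 1 tsp = 10/3 tbsp) × 3/4 ÷ 16 tbsp/cup × 100 g/cup ≈ 16 g
coconut milk: 2 pint × 3/4 × 2 cup/pint = 3 cup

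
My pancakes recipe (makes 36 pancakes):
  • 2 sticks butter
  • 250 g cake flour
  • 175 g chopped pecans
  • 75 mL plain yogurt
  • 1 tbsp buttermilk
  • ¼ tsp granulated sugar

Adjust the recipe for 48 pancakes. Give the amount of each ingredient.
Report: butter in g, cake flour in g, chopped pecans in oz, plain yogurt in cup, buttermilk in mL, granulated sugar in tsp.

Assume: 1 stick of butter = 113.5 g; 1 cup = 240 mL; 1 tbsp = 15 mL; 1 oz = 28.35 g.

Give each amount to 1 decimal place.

Scaling factor: 48/36 = 4/3.
butter: 2 stick × 4/3 × 113.5 g/stick ≈ 302.7 g
cake flour: 250 g × 4/3 ≈ 333.3 g
chopped pecans: 175 g × 4/3 ÷ 28.35 g/oz ≈ 8.2 oz
plain yogurt: 75 mL × 4/3 ÷ 240 mL/cup ≈ 0.4 cup
buttermilk: 1 tbsp × 4/3 × 15 mL/tbsp = 20.0 mL
granulated sugar: 0.25 tsp × 4/3 ≈ 0.3 tsp

butter: 302.7 g; cake flour: 333.3 g; chopped pecans: 8.2 oz; plain yogurt: 0.4 cup; buttermilk: 20.0 mL; granulated sugar: 0.3 tsp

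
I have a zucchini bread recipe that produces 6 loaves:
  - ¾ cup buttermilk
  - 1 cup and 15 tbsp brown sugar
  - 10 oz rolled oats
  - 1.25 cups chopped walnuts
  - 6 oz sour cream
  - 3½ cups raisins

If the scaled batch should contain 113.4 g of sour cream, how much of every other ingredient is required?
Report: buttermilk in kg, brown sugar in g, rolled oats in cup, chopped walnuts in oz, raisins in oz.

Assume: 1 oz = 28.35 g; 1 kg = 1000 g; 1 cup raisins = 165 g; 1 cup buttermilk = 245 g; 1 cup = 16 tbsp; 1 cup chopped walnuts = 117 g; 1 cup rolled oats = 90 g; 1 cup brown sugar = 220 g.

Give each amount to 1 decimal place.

buttermilk: 0.1 kg; brown sugar: 284.2 g; rolled oats: 2.1 cup; chopped walnuts: 3.4 oz; raisins: 13.6 oz

The original recipe has 170.1 g of sour cream, so the scaling factor is 113.4 ÷ 170.1 = 2/3.
buttermilk: 0.75 cup × 2/3 × 245 g/cup ÷ 1000 g/kg ≈ 0.1 kg
brown sugar: (1 cup + 15 tbsp = 1.9375 cup) × 2/3 × 220 g/cup ≈ 284.2 g
rolled oats: 10 oz × 2/3 × 28.35 g/oz ÷ 90 g/cup = 2.1 cup
chopped walnuts: 1.25 cup × 2/3 × 117 g/cup ÷ 28.35 g/oz ≈ 3.4 oz
raisins: 3.5 cup × 2/3 × 165 g/cup ÷ 28.35 g/oz ≈ 13.6 oz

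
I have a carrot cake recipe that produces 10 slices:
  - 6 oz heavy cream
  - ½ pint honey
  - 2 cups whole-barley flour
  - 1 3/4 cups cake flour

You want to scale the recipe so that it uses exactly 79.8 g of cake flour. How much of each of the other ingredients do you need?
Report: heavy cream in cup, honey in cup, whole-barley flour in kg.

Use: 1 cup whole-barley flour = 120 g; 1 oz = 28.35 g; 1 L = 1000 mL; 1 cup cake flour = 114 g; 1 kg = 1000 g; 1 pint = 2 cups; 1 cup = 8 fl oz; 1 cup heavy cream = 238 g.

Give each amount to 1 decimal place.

heavy cream: 0.3 cup; honey: 0.4 cup; whole-barley flour: 0.1 kg

The original recipe has 199.5 g of cake flour, so the scaling factor is 79.8 ÷ 199.5 = 2/5 = 0.4.
heavy cream: 6 oz × 2/5 × 28.35 g/oz ÷ 238 g/cup ≈ 0.3 cup
honey: 0.5 pint × 2/5 × 2 cup/pint = 0.4 cup
whole-barley flour: 2 cup × 2/5 × 120 g/cup ÷ 1000 g/kg ≈ 0.1 kg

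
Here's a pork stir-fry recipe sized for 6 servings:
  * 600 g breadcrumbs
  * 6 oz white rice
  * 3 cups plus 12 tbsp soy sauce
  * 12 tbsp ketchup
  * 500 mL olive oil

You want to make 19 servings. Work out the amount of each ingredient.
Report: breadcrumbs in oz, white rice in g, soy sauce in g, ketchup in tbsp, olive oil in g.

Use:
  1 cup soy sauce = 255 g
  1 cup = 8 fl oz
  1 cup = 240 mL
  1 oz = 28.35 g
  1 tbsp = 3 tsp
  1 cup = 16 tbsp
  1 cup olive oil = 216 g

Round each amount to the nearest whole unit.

breadcrumbs: 67 oz; white rice: 539 g; soy sauce: 3028 g; ketchup: 38 tbsp; olive oil: 1425 g

Scaling factor: 19/6.
breadcrumbs: 600 g × 19/6 ÷ 28.35 g/oz ≈ 67 oz
white rice: 6 oz × 19/6 × 28.35 g/oz ≈ 539 g
soy sauce: (3 cup + 12 tbsp = 3.75 cup) × 19/6 × 255 g/cup ≈ 3028 g
ketchup: 12 tbsp × 19/6 = 38 tbsp
olive oil: 500 mL × 19/6 ÷ 240 mL/cup × 216 g/cup = 1425 g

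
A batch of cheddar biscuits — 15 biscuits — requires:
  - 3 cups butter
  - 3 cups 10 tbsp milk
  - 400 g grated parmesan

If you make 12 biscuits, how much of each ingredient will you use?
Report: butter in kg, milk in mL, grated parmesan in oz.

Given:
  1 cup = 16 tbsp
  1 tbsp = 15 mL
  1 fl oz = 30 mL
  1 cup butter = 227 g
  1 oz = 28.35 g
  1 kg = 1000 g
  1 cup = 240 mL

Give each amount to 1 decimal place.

butter: 0.5 kg; milk: 696.0 mL; grated parmesan: 11.3 oz

Scaling factor: 12/15 = 4/5 = 0.8.
butter: 3 cup × 4/5 × 227 g/cup ÷ 1000 g/kg ≈ 0.5 kg
milk: (3 cup + 10 tbsp = 3.625 cup) × 4/5 × 240 mL/cup = 696.0 mL
grated parmesan: 400 g × 4/5 ÷ 28.35 g/oz ≈ 11.3 oz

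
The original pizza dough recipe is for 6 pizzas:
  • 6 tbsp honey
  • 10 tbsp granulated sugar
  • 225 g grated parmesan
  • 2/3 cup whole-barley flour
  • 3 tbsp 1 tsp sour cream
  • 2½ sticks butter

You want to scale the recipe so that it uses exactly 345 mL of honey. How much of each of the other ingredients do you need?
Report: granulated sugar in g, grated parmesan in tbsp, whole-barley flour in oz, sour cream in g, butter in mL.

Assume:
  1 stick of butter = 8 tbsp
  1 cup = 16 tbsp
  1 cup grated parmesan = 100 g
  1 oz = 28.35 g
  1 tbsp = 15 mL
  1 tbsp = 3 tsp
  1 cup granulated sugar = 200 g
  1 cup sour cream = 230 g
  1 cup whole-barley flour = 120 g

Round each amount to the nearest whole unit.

granulated sugar: 479 g; grated parmesan: 138 tbsp; whole-barley flour: 11 oz; sour cream: 184 g; butter: 1150 mL

The original recipe has 90 mL of honey, so the scaling factor is 345 ÷ 90 = 23/6.
granulated sugar: 10 tbsp × 23/6 ÷ 16 tbsp/cup × 200 g/cup ≈ 479 g
grated parmesan: 225 g × 23/6 ÷ 100 g/cup × 16 tbsp/cup = 138 tbsp
whole-barley flour: 2/3 cup × 23/6 × 120 g/cup ÷ 28.35 g/oz ≈ 11 oz
sour cream: (3 tbsp + 1 tsp = 10/3 tbsp) × 23/6 ÷ 16 tbsp/cup × 230 g/cup ≈ 184 g
butter: 2.5 stick × 23/6 × 8 tbsp/stick × 15 mL/tbsp = 1150 mL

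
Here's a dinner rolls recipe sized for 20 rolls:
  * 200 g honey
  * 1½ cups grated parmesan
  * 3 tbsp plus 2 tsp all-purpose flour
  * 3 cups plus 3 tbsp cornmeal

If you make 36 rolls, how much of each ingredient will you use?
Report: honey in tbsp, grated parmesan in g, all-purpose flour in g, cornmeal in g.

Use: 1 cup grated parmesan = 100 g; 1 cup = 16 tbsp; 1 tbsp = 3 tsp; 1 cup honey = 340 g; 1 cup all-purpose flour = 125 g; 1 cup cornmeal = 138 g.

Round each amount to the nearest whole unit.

Scaling factor: 36/20 = 9/5 = 1.8.
honey: 200 g × 9/5 ÷ 340 g/cup × 16 tbsp/cup ≈ 17 tbsp
grated parmesan: 1.5 cup × 9/5 × 100 g/cup = 270 g
all-purpose flour: (3 tbsp + 2 tsp = 11/3 tbsp) × 9/5 ÷ 16 tbsp/cup × 125 g/cup ≈ 52 g
cornmeal: (3 cup + 3 tbsp = 3.1875 cup) × 9/5 × 138 g/cup ≈ 792 g

honey: 17 tbsp; grated parmesan: 270 g; all-purpose flour: 52 g; cornmeal: 792 g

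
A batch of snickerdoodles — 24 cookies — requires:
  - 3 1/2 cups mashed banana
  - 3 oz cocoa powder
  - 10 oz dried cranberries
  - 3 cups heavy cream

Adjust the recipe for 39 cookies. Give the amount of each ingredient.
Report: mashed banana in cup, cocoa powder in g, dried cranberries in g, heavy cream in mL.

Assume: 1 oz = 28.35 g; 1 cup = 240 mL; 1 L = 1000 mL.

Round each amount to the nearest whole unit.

mashed banana: 6 cup; cocoa powder: 138 g; dried cranberries: 461 g; heavy cream: 1170 mL

Scaling factor: 39/24 = 13/8 = 1.625.
mashed banana: 3.5 cup × 13/8 ≈ 6 cup
cocoa powder: 3 oz × 13/8 × 28.35 g/oz ≈ 138 g
dried cranberries: 10 oz × 13/8 × 28.35 g/oz ≈ 461 g
heavy cream: 3 cup × 13/8 × 240 mL/cup = 1170 mL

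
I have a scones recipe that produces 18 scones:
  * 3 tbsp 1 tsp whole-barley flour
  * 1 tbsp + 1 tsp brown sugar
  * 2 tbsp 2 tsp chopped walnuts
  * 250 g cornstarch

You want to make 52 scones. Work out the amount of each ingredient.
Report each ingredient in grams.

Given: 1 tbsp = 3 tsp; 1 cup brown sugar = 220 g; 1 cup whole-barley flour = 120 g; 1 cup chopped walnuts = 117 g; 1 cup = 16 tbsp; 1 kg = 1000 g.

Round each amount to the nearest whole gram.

whole-barley flour: 72 g; brown sugar: 53 g; chopped walnuts: 56 g; cornstarch: 722 g

Scaling factor: 52/18 = 26/9.
whole-barley flour: (3 tbsp + 1 tsp = 10/3 tbsp) × 26/9 ÷ 16 tbsp/cup × 120 g/cup ≈ 72 g
brown sugar: (1 tbsp + 1 tsp = 4/3 tbsp) × 26/9 ÷ 16 tbsp/cup × 220 g/cup ≈ 53 g
chopped walnuts: (2 tbsp + 2 tsp = 8/3 tbsp) × 26/9 ÷ 16 tbsp/cup × 117 g/cup ≈ 56 g
cornstarch: 250 g × 26/9 ≈ 722 g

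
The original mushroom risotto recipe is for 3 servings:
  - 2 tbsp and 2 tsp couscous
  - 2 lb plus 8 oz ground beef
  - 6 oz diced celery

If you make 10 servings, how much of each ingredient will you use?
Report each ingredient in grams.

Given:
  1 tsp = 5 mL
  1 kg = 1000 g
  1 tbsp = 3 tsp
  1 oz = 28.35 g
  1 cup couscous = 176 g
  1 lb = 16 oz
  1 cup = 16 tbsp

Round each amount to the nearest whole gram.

Scaling factor: 10/3.
couscous: (2 tbsp + 2 tsp = 8/3 tbsp) × 10/3 ÷ 16 tbsp/cup × 176 g/cup ≈ 98 g
ground beef: (2 lb + 8 oz = 2.5 lb) × 10/3 × 16 oz/lb × 28.35 g/oz = 3780 g
diced celery: 6 oz × 10/3 × 28.35 g/oz = 567 g

couscous: 98 g; ground beef: 3780 g; diced celery: 567 g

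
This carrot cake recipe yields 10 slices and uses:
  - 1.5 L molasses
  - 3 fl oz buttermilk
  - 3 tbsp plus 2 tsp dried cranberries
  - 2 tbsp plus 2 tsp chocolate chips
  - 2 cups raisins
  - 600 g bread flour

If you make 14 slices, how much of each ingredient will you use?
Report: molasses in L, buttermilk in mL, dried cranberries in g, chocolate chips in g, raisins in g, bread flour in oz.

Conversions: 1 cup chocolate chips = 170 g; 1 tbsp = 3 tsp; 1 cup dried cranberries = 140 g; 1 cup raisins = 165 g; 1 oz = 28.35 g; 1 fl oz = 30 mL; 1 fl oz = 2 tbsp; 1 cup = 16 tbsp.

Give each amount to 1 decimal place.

molasses: 2.1 L; buttermilk: 126.0 mL; dried cranberries: 44.9 g; chocolate chips: 39.7 g; raisins: 462.0 g; bread flour: 29.6 oz

Scaling factor: 14/10 = 7/5 = 1.4.
molasses: 1.5 L × 7/5 = 2.1 L
buttermilk: 3 fl oz × 7/5 × 30 mL/fl oz = 126.0 mL
dried cranberries: (3 tbsp + 2 tsp = 11/3 tbsp) × 7/5 ÷ 16 tbsp/cup × 140 g/cup ≈ 44.9 g
chocolate chips: (2 tbsp + 2 tsp = 8/3 tbsp) × 7/5 ÷ 16 tbsp/cup × 170 g/cup ≈ 39.7 g
raisins: 2 cup × 7/5 × 165 g/cup = 462.0 g
bread flour: 600 g × 7/5 ÷ 28.35 g/oz ≈ 29.6 oz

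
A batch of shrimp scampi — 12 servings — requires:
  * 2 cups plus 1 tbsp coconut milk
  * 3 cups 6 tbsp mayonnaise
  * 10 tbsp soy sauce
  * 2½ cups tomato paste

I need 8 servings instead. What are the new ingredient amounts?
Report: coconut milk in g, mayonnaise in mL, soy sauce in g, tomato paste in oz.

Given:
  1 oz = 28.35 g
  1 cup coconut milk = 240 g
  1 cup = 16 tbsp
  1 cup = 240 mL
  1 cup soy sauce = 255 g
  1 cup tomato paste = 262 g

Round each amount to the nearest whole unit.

coconut milk: 330 g; mayonnaise: 540 mL; soy sauce: 106 g; tomato paste: 15 oz

Scaling factor: 8/12 = 2/3.
coconut milk: (2 cup + 1 tbsp = 2.0625 cup) × 2/3 × 240 g/cup = 330 g
mayonnaise: (3 cup + 6 tbsp = 3.375 cup) × 2/3 × 240 mL/cup = 540 mL
soy sauce: 10 tbsp × 2/3 ÷ 16 tbsp/cup × 255 g/cup ≈ 106 g
tomato paste: 2.5 cup × 2/3 × 262 g/cup ÷ 28.35 g/oz ≈ 15 oz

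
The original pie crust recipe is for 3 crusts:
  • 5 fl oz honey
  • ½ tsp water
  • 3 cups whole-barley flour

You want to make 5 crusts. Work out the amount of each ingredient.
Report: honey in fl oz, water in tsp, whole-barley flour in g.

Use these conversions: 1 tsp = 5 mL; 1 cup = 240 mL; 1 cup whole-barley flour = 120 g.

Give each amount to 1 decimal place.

Scaling factor: 5/3.
honey: 5 fl oz × 5/3 ≈ 8.3 fl oz
water: 0.5 tsp × 5/3 ≈ 0.8 tsp
whole-barley flour: 3 cup × 5/3 × 120 g/cup = 600.0 g

honey: 8.3 fl oz; water: 0.8 tsp; whole-barley flour: 600.0 g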